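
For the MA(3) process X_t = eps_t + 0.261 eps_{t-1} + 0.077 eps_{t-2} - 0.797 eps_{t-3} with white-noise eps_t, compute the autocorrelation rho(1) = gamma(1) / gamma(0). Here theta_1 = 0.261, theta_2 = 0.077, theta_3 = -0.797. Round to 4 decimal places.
\rho(1) = 0.1286

For an MA(q) process with theta_0 = 1, the autocovariance is
  gamma(k) = sigma^2 * sum_{i=0..q-k} theta_i * theta_{i+k},
and rho(k) = gamma(k) / gamma(0). Sigma^2 cancels.
  numerator   = (1)*(0.261) + (0.261)*(0.077) + (0.077)*(-0.797) = 0.219728.
  denominator = (1)^2 + (0.261)^2 + (0.077)^2 + (-0.797)^2 = 1.709259.
  rho(1) = 0.219728 / 1.709259 = 0.1286.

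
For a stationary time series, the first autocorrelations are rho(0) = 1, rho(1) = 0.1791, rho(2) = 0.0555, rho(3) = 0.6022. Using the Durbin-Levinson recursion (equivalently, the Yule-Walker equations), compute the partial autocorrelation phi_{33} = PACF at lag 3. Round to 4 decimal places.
\phi_{33} = 0.6080

The PACF at lag k is phi_{kk}, the last component of the solution
to the Yule-Walker system G_k phi = r_k where
  (G_k)_{ij} = rho(|i - j|), (r_k)_i = rho(i), i,j = 1..k.
Equivalently, Durbin-Levinson gives phi_{kk} iteratively:
  phi_{11} = rho(1)
  phi_{kk} = [rho(k) - sum_{j=1..k-1} phi_{k-1,j} rho(k-j)]
            / [1 - sum_{j=1..k-1} phi_{k-1,j} rho(j)],
  phi_{k,j} = phi_{k-1,j} - phi_{kk} phi_{k-1,k-j},  j = 1..k-1.
Step k = 1:
  phi_11 = rho(1) = 0.1791.
Step k = 2:
  phi_22 = [rho(2) - phi_11 rho(1)] / [1 - phi_11 rho(1)] = [0.0555 - (0.1791)(0.1791)] / [1 - (0.1791)(0.1791)]
         = 0.02342319 / 0.96792319 = 0.024199.
  Update: phi_21 = phi_11 - phi_22 phi_11 = 0.1791 - (0.024199)(0.1791) = 0.174766.
Step k = 3:
  phi_33 = [rho(3) - phi_21 rho(2) - phi_22 rho(1)] / [1 - phi_21 rho(1) - phi_22 rho(2)]
    numerator   = 0.6022 - (0.174766)(0.0555) - (0.024199)(0.1791) = 0.58816638
    denominator = 1 - (0.174766)(0.1791) - (0.024199)(0.0555) = 0.96735636
  phi_33 = 0.58816638 / 0.96735636 = 0.608.
Therefore phi_{33} = 0.6080.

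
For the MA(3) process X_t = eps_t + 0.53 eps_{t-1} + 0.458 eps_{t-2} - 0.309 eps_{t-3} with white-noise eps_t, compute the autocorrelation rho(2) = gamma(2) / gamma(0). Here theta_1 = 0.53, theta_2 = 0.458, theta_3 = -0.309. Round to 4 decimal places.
\rho(2) = 0.1855

For an MA(q) process with theta_0 = 1, the autocovariance is
  gamma(k) = sigma^2 * sum_{i=0..q-k} theta_i * theta_{i+k},
and rho(k) = gamma(k) / gamma(0). Sigma^2 cancels.
  numerator   = (1)*(0.458) + (0.53)*(-0.309) = 0.29423.
  denominator = (1)^2 + (0.53)^2 + (0.458)^2 + (-0.309)^2 = 1.586145.
  rho(2) = 0.29423 / 1.586145 = 0.1855.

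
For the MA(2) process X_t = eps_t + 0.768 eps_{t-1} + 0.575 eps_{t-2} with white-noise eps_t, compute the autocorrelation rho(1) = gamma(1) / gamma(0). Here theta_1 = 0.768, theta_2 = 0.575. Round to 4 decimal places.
\rho(1) = 0.6299

For an MA(q) process with theta_0 = 1, the autocovariance is
  gamma(k) = sigma^2 * sum_{i=0..q-k} theta_i * theta_{i+k},
and rho(k) = gamma(k) / gamma(0). Sigma^2 cancels.
  numerator   = (1)*(0.768) + (0.768)*(0.575) = 1.2096.
  denominator = (1)^2 + (0.768)^2 + (0.575)^2 = 1.920449.
  rho(1) = 1.2096 / 1.920449 = 0.6299.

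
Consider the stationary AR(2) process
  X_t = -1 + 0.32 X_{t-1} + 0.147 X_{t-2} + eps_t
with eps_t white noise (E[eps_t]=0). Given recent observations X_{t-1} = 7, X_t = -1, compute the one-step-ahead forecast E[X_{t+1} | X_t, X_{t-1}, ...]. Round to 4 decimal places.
E[X_{t+1} \mid \mathcal F_t] = -0.2910

For an AR(p) model X_t = c + sum_i phi_i X_{t-i} + eps_t, the
one-step-ahead conditional mean is
  E[X_{t+1} | X_t, ...] = c + sum_i phi_i X_{t+1-i}.
Substitute known values:
  E[X_{t+1} | ...] = -1 + (0.32) * (-1) + (0.147) * (7)
                   = -0.2910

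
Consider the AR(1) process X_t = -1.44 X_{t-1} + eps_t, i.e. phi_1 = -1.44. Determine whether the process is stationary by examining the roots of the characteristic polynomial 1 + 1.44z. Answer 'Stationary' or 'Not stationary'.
\text{Not stationary}

The AR(p) characteristic polynomial is P(z) = 1 + 1.44z.
Stationarity requires all roots to lie outside the unit circle, i.e. |z| > 1 for every root.
This is linear in z: 1 + (1.44) z = 0  =>  z = -1/(1.44) = -0.694444,  |z| = 0.694444.
Moduli of all roots: 0.6944.
All moduli strictly greater than 1? No.
Verdict: Not stationary.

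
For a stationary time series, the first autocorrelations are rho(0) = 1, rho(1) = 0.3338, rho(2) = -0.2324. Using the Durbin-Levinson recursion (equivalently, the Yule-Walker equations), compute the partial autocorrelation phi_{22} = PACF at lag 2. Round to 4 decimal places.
\phi_{22} = -0.3869

The PACF at lag k is phi_{kk}, the last component of the solution
to the Yule-Walker system G_k phi = r_k where
  (G_k)_{ij} = rho(|i - j|), (r_k)_i = rho(i), i,j = 1..k.
Equivalently, Durbin-Levinson gives phi_{kk} iteratively:
  phi_{11} = rho(1)
  phi_{kk} = [rho(k) - sum_{j=1..k-1} phi_{k-1,j} rho(k-j)]
            / [1 - sum_{j=1..k-1} phi_{k-1,j} rho(j)],
  phi_{k,j} = phi_{k-1,j} - phi_{kk} phi_{k-1,k-j},  j = 1..k-1.
Step k = 1:
  phi_11 = rho(1) = 0.3338.
Step k = 2:
  phi_22 = [rho(2) - phi_11 rho(1)] / [1 - phi_11 rho(1)] = [-0.2324 - (0.3338)(0.3338)] / [1 - (0.3338)(0.3338)]
         = -0.34382244 / 0.88857756 = -0.3869.
Therefore phi_{22} = -0.3869.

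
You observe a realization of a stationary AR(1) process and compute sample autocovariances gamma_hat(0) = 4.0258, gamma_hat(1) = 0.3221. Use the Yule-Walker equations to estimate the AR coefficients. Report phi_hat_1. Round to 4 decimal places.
\hat\phi_{1} = 0.0800

The Yule-Walker equations for an AR(p) process read, in matrix form,
  Gamma_p phi = r_p,   with   (Gamma_p)_{ij} = gamma(|i - j|),
                       (r_p)_i = gamma(i),   i,j = 1..p.
Substitute the sample gammas (Toeplitz matrix and right-hand side of size 1):
  Gamma_p = [[4.0258]]
  r_p     = [0.3221]
With p = 1 this is the single equation gamma(0) phi_1 = gamma(1):
  phi_hat_1 = gamma(1) / gamma(0) = 0.3221 / 4.0258 = 0.0800.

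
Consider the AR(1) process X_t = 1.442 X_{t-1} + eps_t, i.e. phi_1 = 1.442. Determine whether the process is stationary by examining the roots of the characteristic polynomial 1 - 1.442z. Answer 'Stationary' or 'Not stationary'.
\text{Not stationary}

The AR(p) characteristic polynomial is P(z) = 1 - 1.442z.
Stationarity requires all roots to lie outside the unit circle, i.e. |z| > 1 for every root.
This is linear in z: 1 + (-1.442) z = 0  =>  z = -1/(-1.442) = 0.693481,  |z| = 0.693481.
Moduli of all roots: 0.6935.
All moduli strictly greater than 1? No.
Verdict: Not stationary.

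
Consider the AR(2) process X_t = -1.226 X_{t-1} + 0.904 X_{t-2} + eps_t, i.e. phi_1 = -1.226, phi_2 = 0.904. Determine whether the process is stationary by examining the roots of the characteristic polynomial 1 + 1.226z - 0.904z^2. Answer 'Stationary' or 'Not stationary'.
\text{Not stationary}

The AR(p) characteristic polynomial is P(z) = 1 + 1.226z - 0.904z^2.
Stationarity requires all roots to lie outside the unit circle, i.e. |z| > 1 for every root.
Set 1 + (1.226) z + (-0.904) z^2 = 0, i.e. a z^2 + b z + c = 0 with a = -0.904, b = 1.226, c = 1.
Discriminant D = b^2 - 4ac = (1.226)^2 - 4*(-0.904)*1 = 1.503076 - (-3.616) = 5.119076.
D >= 0, so the roots are real: z = (-b +/- sqrt(D)) / (2a) = (-1.226 +/- 2.262538) / (-1.808).
  z_1 = (-1.226 + 2.262538) / (-1.808) = -0.5733,   |z_1| = 0.5733.
  z_2 = (-1.226 - 2.262538) / (-1.808) = 1.9295,   |z_2| = 1.9295.
Moduli of all roots: 0.5733, 1.9295.
All moduli strictly greater than 1? No.
Verdict: Not stationary.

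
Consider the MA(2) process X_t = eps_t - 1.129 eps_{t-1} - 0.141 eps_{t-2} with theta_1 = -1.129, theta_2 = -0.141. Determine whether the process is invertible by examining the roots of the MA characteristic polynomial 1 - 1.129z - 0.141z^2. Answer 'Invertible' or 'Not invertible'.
\text{Not invertible}

The MA(q) characteristic polynomial is P(z) = 1 - 1.129z - 0.141z^2.
Invertibility requires all roots to lie outside the unit circle, i.e. |z| > 1 for every root.
Set 1 + (-1.129) z + (-0.141) z^2 = 0, i.e. a z^2 + b z + c = 0 with a = -0.141, b = -1.129, c = 1.
Discriminant D = b^2 - 4ac = (-1.129)^2 - 4*(-0.141)*1 = 1.274641 - (-0.564) = 1.838641.
D >= 0, so the roots are real: z = (-b +/- sqrt(D)) / (2a) = (1.129 +/- 1.355965) / (-0.282).
  z_1 = (1.129 + 1.355965) / (-0.282) = -8.8119,   |z_1| = 8.8119.
  z_2 = (1.129 - 1.355965) / (-0.282) = 0.8048,   |z_2| = 0.8048.
Moduli of all roots: 8.8119, 0.8048.
All moduli strictly greater than 1? No.
Verdict: Not invertible.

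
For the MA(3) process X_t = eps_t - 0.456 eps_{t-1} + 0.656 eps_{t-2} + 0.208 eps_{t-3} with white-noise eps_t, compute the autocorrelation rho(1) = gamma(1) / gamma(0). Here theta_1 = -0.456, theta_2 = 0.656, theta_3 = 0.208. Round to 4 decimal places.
\rho(1) = -0.3679

For an MA(q) process with theta_0 = 1, the autocovariance is
  gamma(k) = sigma^2 * sum_{i=0..q-k} theta_i * theta_{i+k},
and rho(k) = gamma(k) / gamma(0). Sigma^2 cancels.
  numerator   = (1)*(-0.456) + (-0.456)*(0.656) + (0.656)*(0.208) = -0.618688.
  denominator = (1)^2 + (-0.456)^2 + (0.656)^2 + (0.208)^2 = 1.681536.
  rho(1) = -0.618688 / 1.681536 = -0.3679.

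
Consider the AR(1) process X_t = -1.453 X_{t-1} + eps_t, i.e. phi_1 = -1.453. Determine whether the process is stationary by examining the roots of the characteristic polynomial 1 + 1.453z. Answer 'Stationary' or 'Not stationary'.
\text{Not stationary}

The AR(p) characteristic polynomial is P(z) = 1 + 1.453z.
Stationarity requires all roots to lie outside the unit circle, i.e. |z| > 1 for every root.
This is linear in z: 1 + (1.453) z = 0  =>  z = -1/(1.453) = -0.688231,  |z| = 0.688231.
Moduli of all roots: 0.6882.
All moduli strictly greater than 1? No.
Verdict: Not stationary.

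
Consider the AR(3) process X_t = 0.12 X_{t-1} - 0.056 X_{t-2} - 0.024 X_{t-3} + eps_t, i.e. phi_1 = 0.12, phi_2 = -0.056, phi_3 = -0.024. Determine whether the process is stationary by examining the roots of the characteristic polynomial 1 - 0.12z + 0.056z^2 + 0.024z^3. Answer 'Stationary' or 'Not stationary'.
\text{Stationary}

The AR(p) characteristic polynomial is P(z) = 1 - 0.12z + 0.056z^2 + 0.024z^3.
Stationarity requires all roots to lie outside the unit circle, i.e. |z| > 1 for every root.
Degree 3: look for a simple real root z0 first, then factor out (1 - z/z0) and solve the remaining quadratic.
Testing z0 = -5: P(-5) = 1 + (-0.12)(-5) + (0.056)(-5)^2 + (0.024)(-5)^3
  = 1 + (0.6) + (1.4) + (-3) = 0.  So z_0 = -5 is a root, |z_0| = 5.
Divide out the factor (1 + 0.2 z) = (1 - z/z0) (since 1/z0 = -0.2):
  P(z) = (1 + 0.2 z)(1 + (-0.32) z + (0.12) z^2)
  [check: z-coef -0.32 - (-0.2) = -0.12; z^2-coef 0.12 - (-0.2)(-0.32) = 0.056; z^3-coef -(-0.2)(0.12) = 0.024.]
Remaining roots from the quadratic factor 1 + (-0.32) z + (0.12) z^2:
  Set 1 + (-0.32) z + (0.12) z^2 = 0, i.e. a z^2 + b z + c = 0 with a = 0.12, b = -0.32, c = 1.
  Discriminant D = b^2 - 4ac = (-0.32)^2 - 4*(0.12)*1 = 0.1024 - (0.48) = -0.3776.
  D < 0, so the roots are the complex-conjugate pair z = (-b +/- i sqrt(-D)) / (2a) = 1.3333 +/- 2.5604i.
  For a conjugate pair |z|^2 = z * conj(z) = (product of roots) = c/a = 1/(0.12) = 8.333333, so |z| = sqrt(8.333333) = 2.8868 for both roots.
Moduli of all roots: 5.0000, 2.8868, 2.8868.
All moduli strictly greater than 1? Yes.
Verdict: Stationary.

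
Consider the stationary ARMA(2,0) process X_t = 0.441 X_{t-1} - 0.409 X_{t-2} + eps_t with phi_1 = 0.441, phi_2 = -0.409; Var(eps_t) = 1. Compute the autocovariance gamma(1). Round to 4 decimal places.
\gamma(1) = 0.4167

Multiply the model equation by X_{t-k} and take expectations. With theta_0 = psi_0 = 1 and psi_j the MA(infinity) weights, this gives
  gamma(k) - sum_i phi_i gamma(k-i) = c_k,
  c_k = sigma^2 * sum_{j=k..q} theta_j psi_{j-k}   (c_k = 0 for k > q),
using gamma(-m) = gamma(m).
Pure AR (q = 0): c_0 = sigma^2 = 1, c_k = 0 for k >= 1.
Equations for k = 0, 1, 2 (AR order 2, c_2 = 0):
  (E0) gamma(0) = phi_1 gamma(1) + phi_2 gamma(2) + c_0
  (E1) gamma(1) = phi_1 gamma(0) + phi_2 gamma(1) + c_1
  (E2) gamma(2) = phi_1 gamma(1) + phi_2 gamma(0)
From (E1): gamma(1) = A gamma(0) + B with
  A = phi_1 / (1 - phi_2) = 0.441 / 1.409 = 0.312988,   B = c_1 / (1 - phi_2) = 0 / 1.409 = 0.
Insert (E2) into (E0): gamma(0) (1 - phi_2^2) = phi_1 (1 + phi_2) gamma(1) + c_0.
  phi_1 (1 + phi_2) = (0.441)(0.591) = 0.260631,   1 - phi_2^2 = 0.832719.
Replace gamma(1) by A gamma(0) + B and collect gamma(0):
  gamma(0) [0.832719 - (0.260631)(0.312988)] = c_0 = 1
  gamma(0) * 0.751145 = 1
  gamma(0) = 1 / 0.751145 = 1.331302.
  gamma(1) = A gamma(0) = (0.312988)(1.331302) = 0.416681.
Therefore gamma(1) = 0.4167 (to 4 decimal places).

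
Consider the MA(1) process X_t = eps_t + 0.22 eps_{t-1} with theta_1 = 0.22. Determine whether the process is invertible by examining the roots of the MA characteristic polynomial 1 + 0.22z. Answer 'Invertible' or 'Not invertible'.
\text{Invertible}

The MA(q) characteristic polynomial is P(z) = 1 + 0.22z.
Invertibility requires all roots to lie outside the unit circle, i.e. |z| > 1 for every root.
This is linear in z: 1 + (0.22) z = 0  =>  z = -1/(0.22) = -4.545455,  |z| = 4.545455.
Moduli of all roots: 4.5455.
All moduli strictly greater than 1? Yes.
Verdict: Invertible.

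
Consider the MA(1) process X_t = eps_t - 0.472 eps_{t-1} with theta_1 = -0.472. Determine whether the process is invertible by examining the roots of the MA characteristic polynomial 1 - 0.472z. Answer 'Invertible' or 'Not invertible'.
\text{Invertible}

The MA(q) characteristic polynomial is P(z) = 1 - 0.472z.
Invertibility requires all roots to lie outside the unit circle, i.e. |z| > 1 for every root.
This is linear in z: 1 + (-0.472) z = 0  =>  z = -1/(-0.472) = 2.118644,  |z| = 2.118644.
Moduli of all roots: 2.1186.
All moduli strictly greater than 1? Yes.
Verdict: Invertible.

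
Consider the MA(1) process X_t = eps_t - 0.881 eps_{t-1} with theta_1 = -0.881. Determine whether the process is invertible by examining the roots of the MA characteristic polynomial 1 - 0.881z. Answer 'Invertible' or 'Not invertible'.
\text{Invertible}

The MA(q) characteristic polynomial is P(z) = 1 - 0.881z.
Invertibility requires all roots to lie outside the unit circle, i.e. |z| > 1 for every root.
This is linear in z: 1 + (-0.881) z = 0  =>  z = -1/(-0.881) = 1.135074,  |z| = 1.135074.
Moduli of all roots: 1.1351.
All moduli strictly greater than 1? Yes.
Verdict: Invertible.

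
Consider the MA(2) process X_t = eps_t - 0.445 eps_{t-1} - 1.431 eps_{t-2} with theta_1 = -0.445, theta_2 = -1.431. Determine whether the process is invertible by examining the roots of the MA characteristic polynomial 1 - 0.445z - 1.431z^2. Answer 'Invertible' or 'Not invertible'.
\text{Not invertible}

The MA(q) characteristic polynomial is P(z) = 1 - 0.445z - 1.431z^2.
Invertibility requires all roots to lie outside the unit circle, i.e. |z| > 1 for every root.
Set 1 + (-0.445) z + (-1.431) z^2 = 0, i.e. a z^2 + b z + c = 0 with a = -1.431, b = -0.445, c = 1.
Discriminant D = b^2 - 4ac = (-0.445)^2 - 4*(-1.431)*1 = 0.198025 - (-5.724) = 5.922025.
D >= 0, so the roots are real: z = (-b +/- sqrt(D)) / (2a) = (0.445 +/- 2.433521) / (-2.862).
  z_1 = (0.445 + 2.433521) / (-2.862) = -1.0058,   |z_1| = 1.0058.
  z_2 = (0.445 - 2.433521) / (-2.862) = 0.6948,   |z_2| = 0.6948.
Moduli of all roots: 1.0058, 0.6948.
All moduli strictly greater than 1? No.
Verdict: Not invertible.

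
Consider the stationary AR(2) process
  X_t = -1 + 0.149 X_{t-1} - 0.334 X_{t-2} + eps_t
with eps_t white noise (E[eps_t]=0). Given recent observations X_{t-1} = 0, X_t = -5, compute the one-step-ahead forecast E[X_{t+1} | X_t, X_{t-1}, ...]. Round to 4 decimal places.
E[X_{t+1} \mid \mathcal F_t] = -1.7450

For an AR(p) model X_t = c + sum_i phi_i X_{t-i} + eps_t, the
one-step-ahead conditional mean is
  E[X_{t+1} | X_t, ...] = c + sum_i phi_i X_{t+1-i}.
Substitute known values:
  E[X_{t+1} | ...] = -1 + (0.149) * (-5) + (-0.334) * (0)
                   = -1.7450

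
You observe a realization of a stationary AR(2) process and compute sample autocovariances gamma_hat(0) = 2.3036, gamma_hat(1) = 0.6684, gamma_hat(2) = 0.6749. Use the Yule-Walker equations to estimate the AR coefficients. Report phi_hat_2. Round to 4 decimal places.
\hat\phi_{2} = 0.2280

The Yule-Walker equations for an AR(p) process read, in matrix form,
  Gamma_p phi = r_p,   with   (Gamma_p)_{ij} = gamma(|i - j|),
                       (r_p)_i = gamma(i),   i,j = 1..p.
Substitute the sample gammas (Toeplitz matrix and right-hand side of size 2):
  Gamma_p = [[2.3036, 0.6684], [0.6684, 2.3036]]
  r_p     = [0.6684, 0.6749]
Written out:
  2.3036 phi_1 + 0.6684 phi_2 = 0.6684
  0.6684 phi_1 + 2.3036 phi_2 = 0.6749
Solve by Cramer's rule:
  det = gamma(0)^2 - gamma(1)^2 = (2.3036)^2 - (0.6684)^2 = 5.30657296 - 0.44675856 = 4.8598144
  phi_hat_1 = [gamma(1) gamma(0) - gamma(1) gamma(2)] / det = [(0.6684)(2.3036) - (0.6684)(0.6749)] / 4.8598144 = 1.08862308 / 4.8598144 = 0.224
  phi_hat_2 = [gamma(0) gamma(2) - gamma(1)^2] / det = [(2.3036)(0.6749) - (0.6684)^2] / 4.8598144 = 1.10794108 / 4.8598144 = 0.228
So phi_hat = [0.2240, 0.2280].
Therefore phi_hat_2 = 0.2280.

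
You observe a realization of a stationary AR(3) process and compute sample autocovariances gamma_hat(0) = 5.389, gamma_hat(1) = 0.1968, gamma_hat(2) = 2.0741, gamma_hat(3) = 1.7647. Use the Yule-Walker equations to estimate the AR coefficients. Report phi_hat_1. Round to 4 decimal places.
\hat\phi_{1} = -0.1150

The Yule-Walker equations for an AR(p) process read, in matrix form,
  Gamma_p phi = r_p,   with   (Gamma_p)_{ij} = gamma(|i - j|),
                       (r_p)_i = gamma(i),   i,j = 1..p.
Substitute the sample gammas (Toeplitz matrix and right-hand side of size 3):
  Gamma_p = [[5.389, 0.1968, 2.0741], [0.1968, 5.389, 0.1968], [2.0741, 0.1968, 5.389]]
  r_p     = [0.1968, 2.0741, 1.7647]
Written out (R1..R3):
  (R1) 5.389 phi_1 + 0.1968 phi_2 + 2.0741 phi_3 = 0.1968
  (R2) 0.1968 phi_1 + 5.389 phi_2 + 0.1968 phi_3 = 2.0741
  (R3) 2.0741 phi_1 + 0.1968 phi_2 + 5.389 phi_3 = 1.7647
Gaussian elimination:
  R2 <- R2 - (0.1968/5.389) R1 = R2 - (0.036519) R1:  5.381813 phi_2 + 0.121056 phi_3 = 2.066913
  R3 <- R3 - (2.0741/5.389) R1 = R3 - (0.384877) R1:  0.121056 phi_2 + 4.590727 phi_3 = 1.688956
  R3 <- R3 - (0.121056/5.381813) R2 = R3 - (0.022494) R2:  4.588004 phi_3 = 1.642464
Back-substitution:
  phi_hat_3 = 1.642464 / 4.588004 = 0.357991
  phi_hat_2 = (2.066913 - (0.121056)(0.357991)) / 5.381813 = 0.376003
  phi_hat_1 = (0.1968 - (0.1968)(0.376003) - (2.0741)(0.357991)) / 5.389 = -0.114995
So phi_hat = [-0.1150, 0.3760, 0.3580].
Therefore phi_hat_1 = -0.1150.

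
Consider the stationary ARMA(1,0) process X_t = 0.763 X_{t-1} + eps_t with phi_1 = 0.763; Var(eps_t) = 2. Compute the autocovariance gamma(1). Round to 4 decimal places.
\gamma(1) = 3.6522

Multiply the model equation by X_{t-k} and take expectations. With theta_0 = psi_0 = 1 and psi_j the MA(infinity) weights, this gives
  gamma(k) - sum_i phi_i gamma(k-i) = c_k,
  c_k = sigma^2 * sum_{j=k..q} theta_j psi_{j-k}   (c_k = 0 for k > q),
using gamma(-m) = gamma(m).
Pure AR (q = 0): c_0 = sigma^2 = 2, c_k = 0 for k >= 1.
Equations for k = 0 and k = 1 (AR order 1):
  gamma(0) = phi_1 gamma(1) + c_0
  gamma(1) = phi_1 gamma(0) + c_1
Substituting the second into the first: gamma(0) (1 - phi_1^2) = c_0 + phi_1 c_1, so
  gamma(0) = c_0 / (1 - phi_1^2) = 2 / (1 - (0.763)^2) = 2 / 0.417831 = 4.786624.
  gamma(1) = phi_1 gamma(0) = (0.763)(4.786624) = 3.652194.
Therefore gamma(1) = 3.6522 (to 4 decimal places).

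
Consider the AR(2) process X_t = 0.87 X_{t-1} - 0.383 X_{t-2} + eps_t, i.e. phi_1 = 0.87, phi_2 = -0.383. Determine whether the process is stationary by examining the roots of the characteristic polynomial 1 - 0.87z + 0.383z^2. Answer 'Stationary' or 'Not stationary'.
\text{Stationary}

The AR(p) characteristic polynomial is P(z) = 1 - 0.87z + 0.383z^2.
Stationarity requires all roots to lie outside the unit circle, i.e. |z| > 1 for every root.
Set 1 + (-0.87) z + (0.383) z^2 = 0, i.e. a z^2 + b z + c = 0 with a = 0.383, b = -0.87, c = 1.
Discriminant D = b^2 - 4ac = (-0.87)^2 - 4*(0.383)*1 = 0.7569 - (1.532) = -0.7751.
D < 0, so the roots are the complex-conjugate pair z = (-b +/- i sqrt(-D)) / (2a) = 1.1358 +/- 1.1493i.
For a conjugate pair |z|^2 = z * conj(z) = (product of roots) = c/a = 1/(0.383) = 2.610966, so |z| = sqrt(2.610966) = 1.6158 for both roots.
Moduli of all roots: 1.6158, 1.6158.
All moduli strictly greater than 1? Yes.
Verdict: Stationary.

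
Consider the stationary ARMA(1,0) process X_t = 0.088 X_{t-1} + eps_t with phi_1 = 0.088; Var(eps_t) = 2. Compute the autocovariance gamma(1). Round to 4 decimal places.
\gamma(1) = 0.1774

Multiply the model equation by X_{t-k} and take expectations. With theta_0 = psi_0 = 1 and psi_j the MA(infinity) weights, this gives
  gamma(k) - sum_i phi_i gamma(k-i) = c_k,
  c_k = sigma^2 * sum_{j=k..q} theta_j psi_{j-k}   (c_k = 0 for k > q),
using gamma(-m) = gamma(m).
Pure AR (q = 0): c_0 = sigma^2 = 2, c_k = 0 for k >= 1.
Equations for k = 0 and k = 1 (AR order 1):
  gamma(0) = phi_1 gamma(1) + c_0
  gamma(1) = phi_1 gamma(0) + c_1
Substituting the second into the first: gamma(0) (1 - phi_1^2) = c_0 + phi_1 c_1, so
  gamma(0) = c_0 / (1 - phi_1^2) = 2 / (1 - (0.088)^2) = 2 / 0.992256 = 2.015609.
  gamma(1) = phi_1 gamma(0) = (0.088)(2.015609) = 0.177374.
Therefore gamma(1) = 0.1774 (to 4 decimal places).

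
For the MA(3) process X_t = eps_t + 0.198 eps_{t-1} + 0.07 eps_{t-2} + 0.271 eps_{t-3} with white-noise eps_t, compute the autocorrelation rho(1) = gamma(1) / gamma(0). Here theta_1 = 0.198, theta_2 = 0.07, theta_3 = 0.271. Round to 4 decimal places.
\rho(1) = 0.2066

For an MA(q) process with theta_0 = 1, the autocovariance is
  gamma(k) = sigma^2 * sum_{i=0..q-k} theta_i * theta_{i+k},
and rho(k) = gamma(k) / gamma(0). Sigma^2 cancels.
  numerator   = (1)*(0.198) + (0.198)*(0.07) + (0.07)*(0.271) = 0.23083.
  denominator = (1)^2 + (0.198)^2 + (0.07)^2 + (0.271)^2 = 1.117545.
  rho(1) = 0.23083 / 1.117545 = 0.2066.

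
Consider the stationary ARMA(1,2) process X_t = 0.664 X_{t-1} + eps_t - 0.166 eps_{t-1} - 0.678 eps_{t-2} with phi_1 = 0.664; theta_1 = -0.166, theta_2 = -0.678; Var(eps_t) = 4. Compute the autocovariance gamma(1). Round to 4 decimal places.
\gamma(1) = 1.8732

Multiply the model equation by X_{t-k} and take expectations. With theta_0 = psi_0 = 1 and psi_j the MA(infinity) weights, this gives
  gamma(k) - sum_i phi_i gamma(k-i) = c_k,
  c_k = sigma^2 * sum_{j=k..q} theta_j psi_{j-k}   (c_k = 0 for k > q),
using gamma(-m) = gamma(m).
psi-weights needed (psi_j = theta_j + sum_i phi_i psi_{j-i}):
  psi_1 = theta_1 + phi_1 = -0.166 + (0.664) = 0.498
  psi_2 = theta_2 + phi_1 psi_1 = -0.678 + (0.664)(0.498) = -0.347328
Right-hand sides:
  c_0 = sigma^2 (1 + theta_1 psi_1 + theta_2 psi_2) = 4 * (1 + (-0.166)(0.498) + (-0.678)(-0.347328)) = 4 * 1.15282 = 4.611282
  c_1 = sigma^2 (theta_1 + theta_2 psi_1) = 4 * (-0.166 + (-0.678)(0.498)) = -2.014576
  c_2 = sigma^2 theta_2 = 4 * (-0.678) = -2.712
Equations for k = 0 and k = 1 (AR order 1):
  gamma(0) = phi_1 gamma(1) + c_0
  gamma(1) = phi_1 gamma(0) + c_1
Substituting the second into the first: gamma(0) (1 - phi_1^2) = c_0 + phi_1 c_1, so
  gamma(0) = (c_0 + phi_1 c_1) / (1 - phi_1^2) = (4.611282 + (0.664)(-2.014576)) / (1 - (0.664)^2) = 3.273603 / 0.559104 = 5.855088.
  gamma(1) = phi_1 gamma(0) + c_1 = (0.664)(5.855088) + (-2.014576) = 1.873202.
Therefore gamma(1) = 1.8732 (to 4 decimal places).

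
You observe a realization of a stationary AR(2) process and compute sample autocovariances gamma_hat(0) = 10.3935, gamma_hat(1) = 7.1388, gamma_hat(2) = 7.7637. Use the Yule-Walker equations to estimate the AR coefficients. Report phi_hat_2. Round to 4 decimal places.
\hat\phi_{2} = 0.5210

The Yule-Walker equations for an AR(p) process read, in matrix form,
  Gamma_p phi = r_p,   with   (Gamma_p)_{ij} = gamma(|i - j|),
                       (r_p)_i = gamma(i),   i,j = 1..p.
Substitute the sample gammas (Toeplitz matrix and right-hand side of size 2):
  Gamma_p = [[10.3935, 7.1388], [7.1388, 10.3935]]
  r_p     = [7.1388, 7.7637]
Written out:
  10.3935 phi_1 + 7.1388 phi_2 = 7.1388
  7.1388 phi_1 + 10.3935 phi_2 = 7.7637
Solve by Cramer's rule:
  det = gamma(0)^2 - gamma(1)^2 = (10.3935)^2 - (7.1388)^2 = 108.02484225 - 50.96246544 = 57.06237681
  phi_hat_1 = [gamma(1) gamma(0) - gamma(1) gamma(2)] / det = [(7.1388)(10.3935) - (7.1388)(7.7637)] / 57.06237681 = 18.77361624 / 57.06237681 = 0.329
  phi_hat_2 = [gamma(0) gamma(2) - gamma(1)^2] / det = [(10.3935)(7.7637) - (7.1388)^2] / 57.06237681 = 29.72955051 / 57.06237681 = 0.521
So phi_hat = [0.3290, 0.5210].
Therefore phi_hat_2 = 0.5210.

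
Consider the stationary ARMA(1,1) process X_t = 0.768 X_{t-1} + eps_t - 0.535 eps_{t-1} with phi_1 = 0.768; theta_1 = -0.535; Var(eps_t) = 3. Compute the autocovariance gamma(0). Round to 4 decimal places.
\gamma(0) = 3.3971

Multiply the model equation by X_{t-k} and take expectations. With theta_0 = psi_0 = 1 and psi_j the MA(infinity) weights, this gives
  gamma(k) - sum_i phi_i gamma(k-i) = c_k,
  c_k = sigma^2 * sum_{j=k..q} theta_j psi_{j-k}   (c_k = 0 for k > q),
using gamma(-m) = gamma(m).
psi-weights needed (psi_j = theta_j + sum_i phi_i psi_{j-i}):
  psi_1 = theta_1 + phi_1 = -0.535 + (0.768) = 0.233
Right-hand sides:
  c_0 = sigma^2 (1 + theta_1 psi_1) = 3 * (1 + (-0.535)(0.233)) = 3 * 0.875345 = 2.626035
  c_1 = sigma^2 theta_1 = 3 * (-0.535) = -1.605
  c_2 = 0
Equations for k = 0 and k = 1 (AR order 1):
  gamma(0) = phi_1 gamma(1) + c_0
  gamma(1) = phi_1 gamma(0) + c_1
Substituting the second into the first: gamma(0) (1 - phi_1^2) = c_0 + phi_1 c_1, so
  gamma(0) = (c_0 + phi_1 c_1) / (1 - phi_1^2) = (2.626035 + (0.768)(-1.605)) / (1 - (0.768)^2) = 1.393395 / 0.410176 = 3.397066.
Therefore gamma(0) = 3.3971 (to 4 decimal places).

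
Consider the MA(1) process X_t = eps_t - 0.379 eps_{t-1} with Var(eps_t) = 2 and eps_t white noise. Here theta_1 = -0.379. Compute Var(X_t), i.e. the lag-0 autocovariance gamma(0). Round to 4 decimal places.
\gamma(0) = 2.2873

For an MA(q) process X_t = eps_t + sum_i theta_i eps_{t-i} with
Var(eps_t) = sigma^2, the variance is
  gamma(0) = sigma^2 * (1 + sum_i theta_i^2).
  sum_i theta_i^2 = (-0.379)^2 = 0.143641.
  gamma(0) = 2 * (1 + 0.143641) = 2 * 1.143641 = 2.287282, which rounds to 2.2873.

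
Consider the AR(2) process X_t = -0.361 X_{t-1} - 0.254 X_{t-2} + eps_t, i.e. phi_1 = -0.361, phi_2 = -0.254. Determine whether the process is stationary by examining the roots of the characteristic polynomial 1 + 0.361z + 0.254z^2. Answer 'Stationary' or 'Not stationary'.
\text{Stationary}

The AR(p) characteristic polynomial is P(z) = 1 + 0.361z + 0.254z^2.
Stationarity requires all roots to lie outside the unit circle, i.e. |z| > 1 for every root.
Set 1 + (0.361) z + (0.254) z^2 = 0, i.e. a z^2 + b z + c = 0 with a = 0.254, b = 0.361, c = 1.
Discriminant D = b^2 - 4ac = (0.361)^2 - 4*(0.254)*1 = 0.130321 - (1.016) = -0.885679.
D < 0, so the roots are the complex-conjugate pair z = (-b +/- i sqrt(-D)) / (2a) = -0.7106 +/- 1.8526i.
For a conjugate pair |z|^2 = z * conj(z) = (product of roots) = c/a = 1/(0.254) = 3.937008, so |z| = sqrt(3.937008) = 1.9842 for both roots.
Moduli of all roots: 1.9842, 1.9842.
All moduli strictly greater than 1? Yes.
Verdict: Stationary.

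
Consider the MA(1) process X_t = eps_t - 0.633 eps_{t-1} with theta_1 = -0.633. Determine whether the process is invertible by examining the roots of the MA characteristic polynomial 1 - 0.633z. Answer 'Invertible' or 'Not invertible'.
\text{Invertible}

The MA(q) characteristic polynomial is P(z) = 1 - 0.633z.
Invertibility requires all roots to lie outside the unit circle, i.e. |z| > 1 for every root.
This is linear in z: 1 + (-0.633) z = 0  =>  z = -1/(-0.633) = 1.579779,  |z| = 1.579779.
Moduli of all roots: 1.5798.
All moduli strictly greater than 1? Yes.
Verdict: Invertible.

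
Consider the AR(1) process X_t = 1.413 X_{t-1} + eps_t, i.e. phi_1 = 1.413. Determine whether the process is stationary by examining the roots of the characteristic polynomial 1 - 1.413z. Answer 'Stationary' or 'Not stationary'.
\text{Not stationary}

The AR(p) characteristic polynomial is P(z) = 1 - 1.413z.
Stationarity requires all roots to lie outside the unit circle, i.e. |z| > 1 for every root.
This is linear in z: 1 + (-1.413) z = 0  =>  z = -1/(-1.413) = 0.707714,  |z| = 0.707714.
Moduli of all roots: 0.7077.
All moduli strictly greater than 1? No.
Verdict: Not stationary.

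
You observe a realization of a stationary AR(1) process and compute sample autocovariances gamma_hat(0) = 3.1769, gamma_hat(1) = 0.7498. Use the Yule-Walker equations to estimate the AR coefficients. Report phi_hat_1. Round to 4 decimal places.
\hat\phi_{1} = 0.2360

The Yule-Walker equations for an AR(p) process read, in matrix form,
  Gamma_p phi = r_p,   with   (Gamma_p)_{ij} = gamma(|i - j|),
                       (r_p)_i = gamma(i),   i,j = 1..p.
Substitute the sample gammas (Toeplitz matrix and right-hand side of size 1):
  Gamma_p = [[3.1769]]
  r_p     = [0.7498]
With p = 1 this is the single equation gamma(0) phi_1 = gamma(1):
  phi_hat_1 = gamma(1) / gamma(0) = 0.7498 / 3.1769 = 0.2360.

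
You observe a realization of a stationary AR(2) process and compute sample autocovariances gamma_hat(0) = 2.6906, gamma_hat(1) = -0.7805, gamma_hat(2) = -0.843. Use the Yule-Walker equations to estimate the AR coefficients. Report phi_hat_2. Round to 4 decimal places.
\hat\phi_{2} = -0.4340

The Yule-Walker equations for an AR(p) process read, in matrix form,
  Gamma_p phi = r_p,   with   (Gamma_p)_{ij} = gamma(|i - j|),
                       (r_p)_i = gamma(i),   i,j = 1..p.
Substitute the sample gammas (Toeplitz matrix and right-hand side of size 2):
  Gamma_p = [[2.6906, -0.7805], [-0.7805, 2.6906]]
  r_p     = [-0.7805, -0.843]
Written out:
  2.6906 phi_1 - 0.7805 phi_2 = -0.7805
  -0.7805 phi_1 + 2.6906 phi_2 = -0.843
Solve by Cramer's rule:
  det = gamma(0)^2 - gamma(1)^2 = (2.6906)^2 - (-0.7805)^2 = 7.23932836 - 0.60918025 = 6.63014811
  phi_hat_1 = [gamma(1) gamma(0) - gamma(1) gamma(2)] / det = [(-0.7805)(2.6906) - (-0.7805)(-0.843)] / 6.63014811 = -2.7579748 / 6.63014811 = -0.416
  phi_hat_2 = [gamma(0) gamma(2) - gamma(1)^2] / det = [(2.6906)(-0.843) - (-0.7805)^2] / 6.63014811 = -2.87735605 / 6.63014811 = -0.434
So phi_hat = [-0.4160, -0.4340].
Therefore phi_hat_2 = -0.4340.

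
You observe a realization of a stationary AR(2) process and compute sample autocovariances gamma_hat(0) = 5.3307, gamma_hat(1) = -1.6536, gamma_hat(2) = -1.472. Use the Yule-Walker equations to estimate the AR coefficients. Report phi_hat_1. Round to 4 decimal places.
\hat\phi_{1} = -0.4380

The Yule-Walker equations for an AR(p) process read, in matrix form,
  Gamma_p phi = r_p,   with   (Gamma_p)_{ij} = gamma(|i - j|),
                       (r_p)_i = gamma(i),   i,j = 1..p.
Substitute the sample gammas (Toeplitz matrix and right-hand side of size 2):
  Gamma_p = [[5.3307, -1.6536], [-1.6536, 5.3307]]
  r_p     = [-1.6536, -1.472]
Written out:
  5.3307 phi_1 - 1.6536 phi_2 = -1.6536
  -1.6536 phi_1 + 5.3307 phi_2 = -1.472
Solve by Cramer's rule:
  det = gamma(0)^2 - gamma(1)^2 = (5.3307)^2 - (-1.6536)^2 = 28.41636249 - 2.73439296 = 25.68196953
  phi_hat_1 = [gamma(1) gamma(0) - gamma(1) gamma(2)] / det = [(-1.6536)(5.3307) - (-1.6536)(-1.472)] / 25.68196953 = -11.24894472 / 25.68196953 = -0.438
  phi_hat_2 = [gamma(0) gamma(2) - gamma(1)^2] / det = [(5.3307)(-1.472) - (-1.6536)^2] / 25.68196953 = -10.58118336 / 25.68196953 = -0.412
So phi_hat = [-0.4380, -0.4120].
Therefore phi_hat_1 = -0.4380.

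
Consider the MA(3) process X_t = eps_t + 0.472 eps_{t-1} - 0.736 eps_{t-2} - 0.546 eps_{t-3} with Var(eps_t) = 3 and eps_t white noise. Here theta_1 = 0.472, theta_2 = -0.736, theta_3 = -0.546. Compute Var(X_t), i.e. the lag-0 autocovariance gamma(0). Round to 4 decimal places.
\gamma(0) = 6.1878

For an MA(q) process X_t = eps_t + sum_i theta_i eps_{t-i} with
Var(eps_t) = sigma^2, the variance is
  gamma(0) = sigma^2 * (1 + sum_i theta_i^2).
  sum_i theta_i^2 = (0.472)^2 + (-0.736)^2 + (-0.546)^2 = 0.222784 + 0.541696 + 0.298116 = 1.062596.
  gamma(0) = 3 * (1 + 1.062596) = 3 * 2.062596 = 6.187788, which rounds to 6.1878.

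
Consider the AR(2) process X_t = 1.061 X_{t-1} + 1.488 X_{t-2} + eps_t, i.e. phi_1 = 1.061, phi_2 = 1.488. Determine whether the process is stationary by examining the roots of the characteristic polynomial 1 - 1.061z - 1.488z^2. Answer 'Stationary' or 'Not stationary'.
\text{Not stationary}

The AR(p) characteristic polynomial is P(z) = 1 - 1.061z - 1.488z^2.
Stationarity requires all roots to lie outside the unit circle, i.e. |z| > 1 for every root.
Set 1 + (-1.061) z + (-1.488) z^2 = 0, i.e. a z^2 + b z + c = 0 with a = -1.488, b = -1.061, c = 1.
Discriminant D = b^2 - 4ac = (-1.061)^2 - 4*(-1.488)*1 = 1.125721 - (-5.952) = 7.077721.
D >= 0, so the roots are real: z = (-b +/- sqrt(D)) / (2a) = (1.061 +/- 2.660399) / (-2.976).
  z_1 = (1.061 + 2.660399) / (-2.976) = -1.2505,   |z_1| = 1.2505.
  z_2 = (1.061 - 2.660399) / (-2.976) = 0.5374,   |z_2| = 0.5374.
Moduli of all roots: 1.2505, 0.5374.
All moduli strictly greater than 1? No.
Verdict: Not stationary.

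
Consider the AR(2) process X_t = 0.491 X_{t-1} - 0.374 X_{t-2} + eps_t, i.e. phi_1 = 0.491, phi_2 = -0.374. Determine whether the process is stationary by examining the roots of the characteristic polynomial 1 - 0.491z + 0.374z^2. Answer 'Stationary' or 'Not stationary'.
\text{Stationary}

The AR(p) characteristic polynomial is P(z) = 1 - 0.491z + 0.374z^2.
Stationarity requires all roots to lie outside the unit circle, i.e. |z| > 1 for every root.
Set 1 + (-0.491) z + (0.374) z^2 = 0, i.e. a z^2 + b z + c = 0 with a = 0.374, b = -0.491, c = 1.
Discriminant D = b^2 - 4ac = (-0.491)^2 - 4*(0.374)*1 = 0.241081 - (1.496) = -1.254919.
D < 0, so the roots are the complex-conjugate pair z = (-b +/- i sqrt(-D)) / (2a) = 0.6564 +/- 1.4976i.
For a conjugate pair |z|^2 = z * conj(z) = (product of roots) = c/a = 1/(0.374) = 2.673797, so |z| = sqrt(2.673797) = 1.6352 for both roots.
Moduli of all roots: 1.6352, 1.6352.
All moduli strictly greater than 1? Yes.
Verdict: Stationary.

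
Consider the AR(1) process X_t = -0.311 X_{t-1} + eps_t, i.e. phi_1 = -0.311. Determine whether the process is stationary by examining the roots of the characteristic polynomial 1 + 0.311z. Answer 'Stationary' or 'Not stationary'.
\text{Stationary}

The AR(p) characteristic polynomial is P(z) = 1 + 0.311z.
Stationarity requires all roots to lie outside the unit circle, i.e. |z| > 1 for every root.
This is linear in z: 1 + (0.311) z = 0  =>  z = -1/(0.311) = -3.215434,  |z| = 3.215434.
Moduli of all roots: 3.2154.
All moduli strictly greater than 1? Yes.
Verdict: Stationary.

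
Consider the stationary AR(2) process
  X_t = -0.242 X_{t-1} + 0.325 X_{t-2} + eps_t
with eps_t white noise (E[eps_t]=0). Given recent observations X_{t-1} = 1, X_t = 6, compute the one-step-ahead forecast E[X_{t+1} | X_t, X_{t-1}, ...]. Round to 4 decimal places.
E[X_{t+1} \mid \mathcal F_t] = -1.1270

For an AR(p) model X_t = c + sum_i phi_i X_{t-i} + eps_t, the
one-step-ahead conditional mean is
  E[X_{t+1} | X_t, ...] = c + sum_i phi_i X_{t+1-i}.
Substitute known values:
  E[X_{t+1} | ...] = (-0.242) * (6) + (0.325) * (1)
                   = -1.1270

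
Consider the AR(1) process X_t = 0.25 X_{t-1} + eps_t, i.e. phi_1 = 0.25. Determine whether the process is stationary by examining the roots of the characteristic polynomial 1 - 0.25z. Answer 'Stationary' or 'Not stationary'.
\text{Stationary}

The AR(p) characteristic polynomial is P(z) = 1 - 0.25z.
Stationarity requires all roots to lie outside the unit circle, i.e. |z| > 1 for every root.
This is linear in z: 1 + (-0.25) z = 0  =>  z = -1/(-0.25) = 4,  |z| = 4.
Moduli of all roots: 4.0000.
All moduli strictly greater than 1? Yes.
Verdict: Stationary.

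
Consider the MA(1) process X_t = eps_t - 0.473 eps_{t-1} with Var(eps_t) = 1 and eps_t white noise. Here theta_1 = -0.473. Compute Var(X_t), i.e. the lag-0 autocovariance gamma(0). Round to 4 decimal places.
\gamma(0) = 1.2237

For an MA(q) process X_t = eps_t + sum_i theta_i eps_{t-i} with
Var(eps_t) = sigma^2, the variance is
  gamma(0) = sigma^2 * (1 + sum_i theta_i^2).
  sum_i theta_i^2 = (-0.473)^2 = 0.223729.
  gamma(0) = 1 * (1 + 0.223729) = 1 * 1.223729 = 1.223729, which rounds to 1.2237.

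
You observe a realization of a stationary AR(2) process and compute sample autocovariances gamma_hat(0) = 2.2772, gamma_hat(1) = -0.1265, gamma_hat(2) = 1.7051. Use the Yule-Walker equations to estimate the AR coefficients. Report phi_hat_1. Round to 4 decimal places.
\hat\phi_{1} = -0.0140

The Yule-Walker equations for an AR(p) process read, in matrix form,
  Gamma_p phi = r_p,   with   (Gamma_p)_{ij} = gamma(|i - j|),
                       (r_p)_i = gamma(i),   i,j = 1..p.
Substitute the sample gammas (Toeplitz matrix and right-hand side of size 2):
  Gamma_p = [[2.2772, -0.1265], [-0.1265, 2.2772]]
  r_p     = [-0.1265, 1.7051]
Written out:
  2.2772 phi_1 - 0.1265 phi_2 = -0.1265
  -0.1265 phi_1 + 2.2772 phi_2 = 1.7051
Solve by Cramer's rule:
  det = gamma(0)^2 - gamma(1)^2 = (2.2772)^2 - (-0.1265)^2 = 5.18563984 - 0.01600225 = 5.16963759
  phi_hat_1 = [gamma(1) gamma(0) - gamma(1) gamma(2)] / det = [(-0.1265)(2.2772) - (-0.1265)(1.7051)] / 5.16963759 = -0.07237065 / 5.16963759 = -0.014
  phi_hat_2 = [gamma(0) gamma(2) - gamma(1)^2] / det = [(2.2772)(1.7051) - (-0.1265)^2] / 5.16963759 = 3.86685147 / 5.16963759 = 0.748
So phi_hat = [-0.0140, 0.7480].
Therefore phi_hat_1 = -0.0140.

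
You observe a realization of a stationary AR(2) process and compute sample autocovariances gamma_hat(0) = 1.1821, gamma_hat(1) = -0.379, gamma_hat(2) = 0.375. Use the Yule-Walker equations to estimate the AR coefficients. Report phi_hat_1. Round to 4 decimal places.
\hat\phi_{1} = -0.2440

The Yule-Walker equations for an AR(p) process read, in matrix form,
  Gamma_p phi = r_p,   with   (Gamma_p)_{ij} = gamma(|i - j|),
                       (r_p)_i = gamma(i),   i,j = 1..p.
Substitute the sample gammas (Toeplitz matrix and right-hand side of size 2):
  Gamma_p = [[1.1821, -0.379], [-0.379, 1.1821]]
  r_p     = [-0.379, 0.375]
Written out:
  1.1821 phi_1 - 0.379 phi_2 = -0.379
  -0.379 phi_1 + 1.1821 phi_2 = 0.375
Solve by Cramer's rule:
  det = gamma(0)^2 - gamma(1)^2 = (1.1821)^2 - (-0.379)^2 = 1.39736041 - 0.143641 = 1.25371941
  phi_hat_1 = [gamma(1) gamma(0) - gamma(1) gamma(2)] / det = [(-0.379)(1.1821) - (-0.379)(0.375)] / 1.25371941 = -0.3058909 / 1.25371941 = -0.244
  phi_hat_2 = [gamma(0) gamma(2) - gamma(1)^2] / det = [(1.1821)(0.375) - (-0.379)^2] / 1.25371941 = 0.2996465 / 1.25371941 = 0.239
So phi_hat = [-0.2440, 0.2390].
Therefore phi_hat_1 = -0.2440.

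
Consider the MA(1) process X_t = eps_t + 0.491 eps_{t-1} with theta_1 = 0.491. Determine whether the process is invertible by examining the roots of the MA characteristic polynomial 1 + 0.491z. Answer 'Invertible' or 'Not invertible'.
\text{Invertible}

The MA(q) characteristic polynomial is P(z) = 1 + 0.491z.
Invertibility requires all roots to lie outside the unit circle, i.e. |z| > 1 for every root.
This is linear in z: 1 + (0.491) z = 0  =>  z = -1/(0.491) = -2.03666,  |z| = 2.03666.
Moduli of all roots: 2.0367.
All moduli strictly greater than 1? Yes.
Verdict: Invertible.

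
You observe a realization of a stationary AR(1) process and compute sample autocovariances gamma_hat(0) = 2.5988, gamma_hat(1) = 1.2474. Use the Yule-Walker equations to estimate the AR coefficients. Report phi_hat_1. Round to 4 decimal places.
\hat\phi_{1} = 0.4800

The Yule-Walker equations for an AR(p) process read, in matrix form,
  Gamma_p phi = r_p,   with   (Gamma_p)_{ij} = gamma(|i - j|),
                       (r_p)_i = gamma(i),   i,j = 1..p.
Substitute the sample gammas (Toeplitz matrix and right-hand side of size 1):
  Gamma_p = [[2.5988]]
  r_p     = [1.2474]
With p = 1 this is the single equation gamma(0) phi_1 = gamma(1):
  phi_hat_1 = gamma(1) / gamma(0) = 1.2474 / 2.5988 = 0.4800.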